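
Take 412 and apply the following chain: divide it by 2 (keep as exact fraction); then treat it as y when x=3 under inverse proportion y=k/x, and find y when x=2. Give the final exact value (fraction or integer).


Start with 412.
Step 1: Divide by 2: 412 / 2 = 206
Step 2: Inverse prop: k = (206)*3; new y = k/2 = 206*3/2 = 309
Final result = 309

309


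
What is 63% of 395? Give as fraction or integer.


Compute 63% of 395
Convert percentage: 63% = 63/100
Multiply: 395 * 63/100
= 24885/100
= 4977/20

4977/20


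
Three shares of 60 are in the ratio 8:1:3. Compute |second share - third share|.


Total parts = 8 + 1 + 3 = 12
Value per part = 60 / 12 = 5
Shares: 8*5=40, 1*5=5, 3*5=15
Second share = 5, third share = 15
Difference = |5 - 15| = 10

10


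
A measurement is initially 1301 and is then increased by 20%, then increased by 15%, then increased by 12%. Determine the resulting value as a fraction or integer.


Start: 1301
Step 1: increase by 20% => multiply by 120/100
  1301 * 120/100 = 7806/5
Step 2: increase by 15% => multiply by 115/100
  7806/5 * 115/100 = 89769/50
Step 3: increase by 12% => multiply by 112/100
  89769/50 * 112/100 = 1256766/625
Final value = 1256766/625

1256766/625


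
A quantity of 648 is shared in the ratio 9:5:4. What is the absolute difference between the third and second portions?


Total parts = 9 + 5 + 4 = 18
Value per part = 648 / 18 = 36
Shares: 9*36=324, 5*36=180, 4*36=144
Third share = 144, second share = 180
Difference = |144 - 180| = 36

36


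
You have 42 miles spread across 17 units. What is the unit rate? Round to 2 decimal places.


Total miles = 42
Number of units = 17
Unit rate = 42 / 17
= 2.47 miles per unit

2.47


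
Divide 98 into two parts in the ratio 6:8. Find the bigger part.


Total parts = 6 + 8 = 14
Value per part = 98 / 14 = 7
First share = 6 * 7 = 42
Second share = 8 * 7 = 56
Larger share = 56

56


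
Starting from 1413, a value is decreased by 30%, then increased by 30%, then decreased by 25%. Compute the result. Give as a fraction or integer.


Start: 1413
Step 1: decrease by 30% => multiply by 70/100
  1413 * 70/100 = 9891/10
Step 2: increase by 30% => multiply by 130/100
  9891/10 * 130/100 = 128583/100
Step 3: decrease by 25% => multiply by 75/100
  128583/100 * 75/100 = 385749/400
Final value = 385749/400

385749/400


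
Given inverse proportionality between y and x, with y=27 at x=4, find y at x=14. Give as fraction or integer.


Inverse proportion: y = k/x
Find k: k = 4 * 27 = 108
Compute y at x=14: y = 108/14
y = 54/7

54/7


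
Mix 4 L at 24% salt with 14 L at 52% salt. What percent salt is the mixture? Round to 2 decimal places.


Solute in mixture 1 = 24% of 4 L = 4*24/100 = 24/25 L
Solute in mixture 2 = 52% of 14 L = 14*52/100 = 182/25 L
Total solute = 24/25 + 182/25 = 206/25 L
Total volume = 4 + 14 = 18 L
Final concentration = 206/25/18 * 100 = 45.78%

45.78


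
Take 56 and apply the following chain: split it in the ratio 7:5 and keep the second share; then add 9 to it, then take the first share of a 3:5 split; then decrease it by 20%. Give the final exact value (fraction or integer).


Start with 56.
Step 1: Split 7:5, second share = 56 * 5/12 = 70/3
Step 2: Add 9: 70/3+9=97/3; split 3:5 first = 97/3*3/8 = 97/8
Step 3: Decrease by 20%: 97/8 * 80/100 = 97/10
Final result = 97/10

97/10


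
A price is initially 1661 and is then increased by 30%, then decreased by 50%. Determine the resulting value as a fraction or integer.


Start: 1661
Step 1: increase by 30% => multiply by 130/100
  1661 * 130/100 = 21593/10
Step 2: decrease by 50% => multiply by 50/100
  21593/10 * 50/100 = 21593/20
Final value = 21593/20

21593/20


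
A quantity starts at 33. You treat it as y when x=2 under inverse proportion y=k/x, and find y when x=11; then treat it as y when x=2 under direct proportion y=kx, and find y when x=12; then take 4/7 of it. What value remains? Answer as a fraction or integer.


Start with 33.
Step 1: Inverse prop: k = (33)*2; new y = k/11 = 33*2/11 = 6
Step 2: Direct prop: k = (6)/2; new y = k*12 = 6*12/2 = 36
Step 3: Take 4/7: 36 * 4/7 = 144/7
Final result = 144/7

144/7


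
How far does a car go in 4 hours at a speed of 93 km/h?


Using distance = speed * time
Speed = 93 km/h
Time = 4 hours
Distance = 93 * 4
= 372 km

372


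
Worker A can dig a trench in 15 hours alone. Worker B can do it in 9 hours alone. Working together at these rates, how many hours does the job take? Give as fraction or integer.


Rate of A = 1/15 job per hour
Rate of B = 1/9 job per hour
Combined rate = 1/15 + 1/9
Find common denominator: (9 + 15)/(15*9) = 24/135
Combined rate = 8/45 job per hour
Time together = 1 / (8/45) = 45/8 hours

45/8


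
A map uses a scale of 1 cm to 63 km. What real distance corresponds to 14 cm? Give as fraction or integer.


Map scale: 1 cm = 63 km
Measured distance on map = 14 cm
Set up proportion: 14 * 63 / 1
= 882 / 1
= 882 km

882


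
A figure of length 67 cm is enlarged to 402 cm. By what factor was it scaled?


Original length = 67 cm
Scaled length = 402 cm
Scale factor = 402 / 67
= 6

6


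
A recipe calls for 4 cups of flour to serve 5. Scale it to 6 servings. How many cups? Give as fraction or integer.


Original: 4 cups for 5 servings
Target servings = 6
Scaling factor = 6/5
New amount = 4 * 6/5
= 24/5
= 24/5 cups

24/5


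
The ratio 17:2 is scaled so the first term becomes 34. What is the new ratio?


Original ratio: 17:2
First term target: 34
Scale factor = 34 / 17 = 2
Multiply second term: 2 * 2 = 4
Equivalent ratio = 34:4

34:4


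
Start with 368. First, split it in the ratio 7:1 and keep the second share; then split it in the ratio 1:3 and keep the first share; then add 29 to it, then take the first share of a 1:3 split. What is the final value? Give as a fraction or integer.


Start with 368.
Step 1: Split 7:1, second share = 368 * 1/8 = 46
Step 2: Split 1:3, first share = 46 * 1/4 = 23/2
Step 3: Add 29: 23/2+29=81/2; split 1:3 first = 81/2*1/4 = 81/8
Final result = 81/8

81/8


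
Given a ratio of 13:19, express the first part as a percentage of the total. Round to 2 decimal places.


Total parts = 13 + 19 = 32
First part fraction = 13/32
Percentage = (13/32) * 100
= 0.40625 * 100
= 40.63%

40.63


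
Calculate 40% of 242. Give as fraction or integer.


Compute 40% of 242
Convert percentage: 40% = 40/100
Multiply: 242 * 40/100
= 9680/100
= 484/5

484/5


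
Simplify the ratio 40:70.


Find GCD(40, 70)
GCD = 10
Divide both by 10: 40/10 = 4, 70/10 = 7
Simplified ratio = 4:7

4:7


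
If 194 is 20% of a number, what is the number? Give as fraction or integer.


Given: 194 is 20% of the whole
Set up: 194 = 20/100 * whole
whole = 194 * 100 / 20
whole = 19400 / 20
whole = 970

970


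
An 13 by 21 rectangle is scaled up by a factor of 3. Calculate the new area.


Original dimensions: 13 x 21
Enlargement factor = 3
New width = 13 * 3 = 39
New height = 21 * 3 = 63
New area = 39 * 63 = 2457

2457


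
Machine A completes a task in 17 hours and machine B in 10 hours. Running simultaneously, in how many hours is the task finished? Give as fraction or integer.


Rate of A = 1/17 job per hour
Rate of B = 1/10 job per hour
Combined rate = 1/17 + 1/10
Find common denominator: (10 + 17)/(17*10) = 27/170
Combined rate = 27/170 job per hour
Time together = 1 / (27/170) = 170/27 hours

170/27


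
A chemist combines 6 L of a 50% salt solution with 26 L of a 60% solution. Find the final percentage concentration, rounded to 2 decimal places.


Solute in mixture 1 = 50% of 6 L = 6*50/100 = 3 L
Solute in mixture 2 = 60% of 26 L = 26*60/100 = 78/5 L
Total solute = 3 + 78/5 = 93/5 L
Total volume = 6 + 26 = 32 L
Final concentration = 93/5/32 * 100 = 58.13%

58.13


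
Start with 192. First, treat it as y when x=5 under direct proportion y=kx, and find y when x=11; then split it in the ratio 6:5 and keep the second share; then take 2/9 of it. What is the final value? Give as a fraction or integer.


Start with 192.
Step 1: Direct prop: k = (192)/5; new y = k*11 = 192*11/5 = 2112/5
Step 2: Split 6:5, second share = 2112/5 * 5/11 = 192
Step 3: Take 2/9: 192 * 2/9 = 128/3
Final result = 128/3

128/3


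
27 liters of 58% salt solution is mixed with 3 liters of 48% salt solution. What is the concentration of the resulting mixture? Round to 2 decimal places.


Solute in mixture 1 = 58% of 27 L = 27*58/100 = 783/50 L
Solute in mixture 2 = 48% of 3 L = 3*48/100 = 36/25 L
Total solute = 783/50 + 36/25 = 171/10 L
Total volume = 27 + 3 = 30 L
Final concentration = 171/10/30 * 100 = 57.00%

57.00


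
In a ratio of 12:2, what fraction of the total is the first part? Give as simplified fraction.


Total parts = 12 + 2 = 14
First part fraction = 12/14
Simplify: 12/14 = 6/7

6/7


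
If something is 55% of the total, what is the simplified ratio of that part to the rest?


Part = 55%, Remainder = 45%
Ratio = 55:45
GCD(55, 45) = 5
Simplify: 11:9 = 11:9

11:9


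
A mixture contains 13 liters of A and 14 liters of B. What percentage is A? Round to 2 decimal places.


Volume of A = 13 L
Volume of B = 14 L
Total volume = 13 + 14 = 27 L
Percentage of A = (13/27) * 100
= 48.15%

48.15


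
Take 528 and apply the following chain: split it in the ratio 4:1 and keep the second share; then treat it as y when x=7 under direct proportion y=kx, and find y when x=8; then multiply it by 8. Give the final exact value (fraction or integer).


Start with 528.
Step 1: Split 4:1, second share = 528 * 1/5 = 528/5
Step 2: Direct prop: k = (528/5)/7; new y = k*8 = 528/5*8/7 = 4224/35
Step 3: Multiply by 8: 4224/35 * 8 = 33792/35
Final result = 33792/35

33792/35


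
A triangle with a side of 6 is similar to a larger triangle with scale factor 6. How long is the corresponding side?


Similar triangles have proportional sides
Scale factor = 6
Smaller side = 6
Corresponding larger side = 6 * 6
= 36

36


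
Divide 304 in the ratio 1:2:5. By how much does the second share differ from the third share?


Total parts = 1 + 2 + 5 = 8
Value per part = 304 / 8 = 38
Shares: 1*38=38, 2*38=76, 5*38=190
Second share = 76, third share = 190
Difference = |76 - 190| = 114

114


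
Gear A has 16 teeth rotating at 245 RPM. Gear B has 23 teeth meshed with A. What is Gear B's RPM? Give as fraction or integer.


Gear ratio: teeth_A * RPM_A = teeth_B * RPM_B
16 * 245 = 23 * RPM_B
3920 = 23 * RPM_B
RPM_B = 3920 / 23
RPM_B = 3920/23

3920/23


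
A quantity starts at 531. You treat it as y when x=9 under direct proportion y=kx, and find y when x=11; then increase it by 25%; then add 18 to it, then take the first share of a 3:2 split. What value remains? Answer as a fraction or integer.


Start with 531.
Step 1: Direct prop: k = (531)/9; new y = k*11 = 531*11/9 = 649
Step 2: Increase by 25%: 649 * 125/100 = 3245/4
Step 3: Add 18: 3245/4+18=3317/4; split 3:2 first = 3317/4*3/5 = 9951/20
Final result = 9951/20

9951/20


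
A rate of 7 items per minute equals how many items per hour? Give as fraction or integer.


Converting from per minute to per hour
Rate = 7 items per minute
Multiply by 60: 7 * 60
= 420 items per hour

420


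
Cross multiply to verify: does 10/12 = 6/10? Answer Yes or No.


Cross multiply to check 10/12 = 6/10
Left cross product: 10 * 10 = 100
Right cross product: 12 * 6 = 72
100 != 72
Not equal, so proportions differ => No

No


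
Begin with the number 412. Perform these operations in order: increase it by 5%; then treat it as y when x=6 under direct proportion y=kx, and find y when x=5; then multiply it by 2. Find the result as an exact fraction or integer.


Start with 412.
Step 1: Increase by 5%: 412 * 105/100 = 2163/5
Step 2: Direct prop: k = (2163/5)/6; new y = k*5 = 2163/5*5/6 = 721/2
Step 3: Multiply by 2: 721/2 * 2 = 721
Final result = 721

721


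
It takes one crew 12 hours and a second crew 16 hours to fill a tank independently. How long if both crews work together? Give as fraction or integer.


Rate of A = 1/12 job per hour
Rate of B = 1/16 job per hour
Combined rate = 1/12 + 1/16
Find common denominator: (16 + 12)/(12*16) = 28/192
Combined rate = 7/48 job per hour
Time together = 1 / (7/48) = 48/7 hours

48/7


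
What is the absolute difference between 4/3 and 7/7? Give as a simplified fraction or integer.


Simplify: 4/3 = 4/3 and 7/7 = 1
Find common denominator: LCD = 3
Convert: 4/3 and 3/3
Difference = |4 - 3|/3 = 1/3
Simplified = 1/3

1/3


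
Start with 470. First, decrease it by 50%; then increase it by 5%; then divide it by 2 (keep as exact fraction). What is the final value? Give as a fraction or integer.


Start with 470.
Step 1: Decrease by 50%: 470 * 50/100 = 235
Step 2: Increase by 5%: 235 * 105/100 = 987/4
Step 3: Divide by 2: 987/4 / 2 = 987/8
Final result = 987/8

987/8


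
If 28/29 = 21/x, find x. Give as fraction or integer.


Setting up: 28/29 = 21/x
Cross multiply: 28 * x = 29 * 21
28x = 609
x = 609/28
x = 87/4

87/4


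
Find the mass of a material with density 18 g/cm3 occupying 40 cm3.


Using mass = density * volume
Density = 18 g/cm3
Volume = 40 cm3
Mass = 18 * 40
= 720 g

720


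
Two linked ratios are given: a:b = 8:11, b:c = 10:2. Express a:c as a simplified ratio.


Given a:b = 8:11 and b:c = 10:2
Make b consistent. Multiply first ratio by 10: a:b = 80:110
Multiply second ratio by 11: b:c = 110:22
Now b = 110 in both, so a:b:c = 80:110:22
Therefore a:c = 80:22
Simplify by GCD: a:c = 40:11

40:11


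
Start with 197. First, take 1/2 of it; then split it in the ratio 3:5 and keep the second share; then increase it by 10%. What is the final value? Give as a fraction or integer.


Start with 197.
Step 1: Take 1/2: 197 * 1/2 = 197/2
Step 2: Split 3:5, second share = 197/2 * 5/8 = 985/16
Step 3: Increase by 10%: 985/16 * 110/100 = 2167/32
Final result = 2167/32

2167/32


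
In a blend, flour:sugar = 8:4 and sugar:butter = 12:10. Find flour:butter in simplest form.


Given a:b = 8:4 and b:c = 12:10
Make b consistent. Multiply first ratio by 12: a:b = 96:48
Multiply second ratio by 4: b:c = 48:40
Now b = 48 in both, so a:b:c = 96:48:40
Therefore a:c = 96:40
Simplify by GCD: a:c = 12:5

12:5


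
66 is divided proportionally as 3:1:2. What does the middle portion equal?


Ratio = 3:1:2
Total parts = 3 + 1 + 2 = 6
Value per part = 66 / 6 = 11
First share = 3 * 11 = 33
Middle share = 1 * 11 = 11
Third share = 2 * 11 = 22

11


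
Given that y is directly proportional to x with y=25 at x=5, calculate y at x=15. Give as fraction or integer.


Direct proportion: y = kx
Find k: k = 25/5 = 5
Compute y at x=15: y = 5 * 15
y = 75

75


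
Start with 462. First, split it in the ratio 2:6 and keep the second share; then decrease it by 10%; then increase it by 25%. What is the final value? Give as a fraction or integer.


Start with 462.
Step 1: Split 2:6, second share = 462 * 6/8 = 693/2
Step 2: Decrease by 10%: 693/2 * 90/100 = 6237/20
Step 3: Increase by 25%: 6237/20 * 125/100 = 6237/16
Final result = 6237/16

6237/16


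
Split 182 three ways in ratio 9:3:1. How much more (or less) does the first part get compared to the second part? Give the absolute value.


Total parts = 9 + 3 + 1 = 13
Value per part = 182 / 13 = 14
Shares: 9*14=126, 3*14=42, 1*14=14
First share = 126, second share = 42
Difference = |126 - 42| = 84

84


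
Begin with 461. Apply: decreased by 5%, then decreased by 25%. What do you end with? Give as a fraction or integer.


Start: 461
Step 1: decrease by 5% => multiply by 95/100
  461 * 95/100 = 8759/20
Step 2: decrease by 25% => multiply by 75/100
  8759/20 * 75/100 = 26277/80
Final value = 26277/80

26277/80


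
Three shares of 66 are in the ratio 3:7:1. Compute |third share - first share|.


Total parts = 3 + 7 + 1 = 11
Value per part = 66 / 11 = 6
Shares: 3*6=18, 7*6=42, 1*6=6
Third share = 6, first share = 18
Difference = |6 - 18| = 12

12


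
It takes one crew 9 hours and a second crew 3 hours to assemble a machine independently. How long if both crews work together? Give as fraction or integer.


Rate of A = 1/9 job per hour
Rate of B = 1/3 job per hour
Combined rate = 1/9 + 1/3
Find common denominator: (3 + 9)/(9*3) = 12/27
Combined rate = 4/9 job per hour
Time together = 1 / (4/9) = 9/4 hours

9/4


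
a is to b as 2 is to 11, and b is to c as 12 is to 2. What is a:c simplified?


Given a:b = 2:11 and b:c = 12:2
Make b consistent. Multiply first ratio by 12: a:b = 24:132
Multiply second ratio by 11: b:c = 132:22
Now b = 132 in both, so a:b:c = 24:132:22
Therefore a:c = 24:22
Simplify by GCD: a:c = 12:11

12:11


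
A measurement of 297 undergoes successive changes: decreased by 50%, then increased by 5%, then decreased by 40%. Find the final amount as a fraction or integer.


Start: 297
Step 1: decrease by 50% => multiply by 50/100
  297 * 50/100 = 297/2
Step 2: increase by 5% => multiply by 105/100
  297/2 * 105/100 = 6237/40
Step 3: decrease by 40% => multiply by 60/100
  6237/40 * 60/100 = 18711/200
Final value = 18711/200

18711/200


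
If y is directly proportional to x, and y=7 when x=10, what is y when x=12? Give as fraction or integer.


Direct proportion: y = kx
Find k: k = 7/10 = 7/10
Compute y at x=12: y = 7/10 * 12
y = 42/5

42/5


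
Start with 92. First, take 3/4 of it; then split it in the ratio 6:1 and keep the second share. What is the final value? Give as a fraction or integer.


Start with 92.
Step 1: Take 3/4: 92 * 3/4 = 69
Step 2: Split 6:1, second share = 69 * 1/7 = 69/7
Final result = 69/7

69/7


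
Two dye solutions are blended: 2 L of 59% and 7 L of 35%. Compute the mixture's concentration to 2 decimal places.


Solute in mixture 1 = 59% of 2 L = 2*59/100 = 59/50 L
Solute in mixture 2 = 35% of 7 L = 7*35/100 = 49/20 L
Total solute = 59/50 + 49/20 = 363/100 L
Total volume = 2 + 7 = 9 L
Final concentration = 363/100/9 * 100 = 40.33%

40.33


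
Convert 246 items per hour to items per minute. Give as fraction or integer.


Converting from per hour to per minute
Rate = 246 items per hour
Divide by 60: 246/60
= 41/10 items per minute

41/10


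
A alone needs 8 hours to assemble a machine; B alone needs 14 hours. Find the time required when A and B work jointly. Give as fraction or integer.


Rate of A = 1/8 job per hour
Rate of B = 1/14 job per hour
Combined rate = 1/8 + 1/14
Find common denominator: (14 + 8)/(8*14) = 22/112
Combined rate = 11/56 job per hour
Time together = 1 / (11/56) = 56/11 hours

56/11


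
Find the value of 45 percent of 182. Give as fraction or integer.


Compute 45% of 182
Convert percentage: 45% = 45/100
Multiply: 182 * 45/100
= 8190/100
= 819/10

819/10


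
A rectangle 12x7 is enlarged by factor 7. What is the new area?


Original dimensions: 12 x 7
Enlargement factor = 7
New width = 12 * 7 = 84
New height = 7 * 7 = 49
New area = 84 * 49 = 4116

4116


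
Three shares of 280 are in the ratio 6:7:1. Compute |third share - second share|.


Total parts = 6 + 7 + 1 = 14
Value per part = 280 / 14 = 20
Shares: 6*20=120, 7*20=140, 1*20=20
Third share = 20, second share = 140
Difference = |20 - 140| = 120

120


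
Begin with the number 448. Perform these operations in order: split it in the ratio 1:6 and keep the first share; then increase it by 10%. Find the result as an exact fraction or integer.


Start with 448.
Step 1: Split 1:6, first share = 448 * 1/7 = 64
Step 2: Increase by 10%: 64 * 110/100 = 352/5
Final result = 352/5

352/5


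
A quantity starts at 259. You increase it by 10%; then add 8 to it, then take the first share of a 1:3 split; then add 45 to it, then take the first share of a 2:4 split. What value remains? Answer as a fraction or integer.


Start with 259.
Step 1: Increase by 10%: 259 * 110/100 = 2849/10
Step 2: Add 8: 2849/10+8=2929/10; split 1:3 first = 2929/10*1/4 = 2929/40
Step 3: Add 45: 2929/40+45=4729/40; split 2:4 first = 4729/40*2/6 = 4729/120
Final result = 4729/120

4729/120


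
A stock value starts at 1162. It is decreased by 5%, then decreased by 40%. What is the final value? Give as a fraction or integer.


Start: 1162
Step 1: decrease by 5% => multiply by 95/100
  1162 * 95/100 = 11039/10
Step 2: decrease by 40% => multiply by 60/100
  11039/10 * 60/100 = 33117/50
Final value = 33117/50

33117/50


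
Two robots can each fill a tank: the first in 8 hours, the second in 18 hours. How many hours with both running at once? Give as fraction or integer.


Rate of A = 1/8 job per hour
Rate of B = 1/18 job per hour
Combined rate = 1/8 + 1/18
Find common denominator: (18 + 8)/(8*18) = 26/144
Combined rate = 13/72 job per hour
Time together = 1 / (13/72) = 72/13 hours

72/13


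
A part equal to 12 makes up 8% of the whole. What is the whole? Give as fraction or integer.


Given: 12 is 8% of the whole
Set up: 12 = 8/100 * whole
whole = 12 * 100 / 8
whole = 1200 / 8
whole = 150

150


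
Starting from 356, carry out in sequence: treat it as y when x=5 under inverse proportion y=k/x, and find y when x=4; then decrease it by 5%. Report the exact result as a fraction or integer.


Start with 356.
Step 1: Inverse prop: k = (356)*5; new y = k/4 = 356*5/4 = 445
Step 2: Decrease by 5%: 445 * 95/100 = 1691/4
Final result = 1691/4

1691/4


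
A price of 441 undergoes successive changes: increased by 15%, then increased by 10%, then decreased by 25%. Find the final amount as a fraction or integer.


Start: 441
Step 1: increase by 15% => multiply by 115/100
  441 * 115/100 = 10143/20
Step 2: increase by 10% => multiply by 110/100
  10143/20 * 110/100 = 111573/200
Step 3: decrease by 25% => multiply by 75/100
  111573/200 * 75/100 = 334719/800
Final value = 334719/800

334719/800


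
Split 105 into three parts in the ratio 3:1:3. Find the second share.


Ratio = 3:1:3
Total parts = 3 + 1 + 3 = 7
Value per part = 105 / 7 = 15
First share = 3 * 15 = 45
Middle share = 1 * 15 = 15
Third share = 3 * 15 = 45

15


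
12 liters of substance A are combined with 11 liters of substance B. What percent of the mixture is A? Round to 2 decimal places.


Volume of A = 12 L
Volume of B = 11 L
Total volume = 12 + 11 = 23 L
Percentage of A = (12/23) * 100
= 52.17%

52.17


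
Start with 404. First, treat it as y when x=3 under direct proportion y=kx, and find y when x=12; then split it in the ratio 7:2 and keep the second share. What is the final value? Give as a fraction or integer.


Start with 404.
Step 1: Direct prop: k = (404)/3; new y = k*12 = 404*12/3 = 1616
Step 2: Split 7:2, second share = 1616 * 2/9 = 3232/9
Final result = 3232/9

3232/9


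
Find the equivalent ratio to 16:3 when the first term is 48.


Original ratio: 16:3
First term target: 48
Scale factor = 48 / 16 = 3
Multiply second term: 3 * 3 = 9
Equivalent ratio = 48:9

48:9


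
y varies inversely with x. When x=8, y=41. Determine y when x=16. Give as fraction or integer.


Inverse proportion: y = k/x
Find k: k = 8 * 41 = 328
Compute y at x=16: y = 328/16
y = 41/2

41/2


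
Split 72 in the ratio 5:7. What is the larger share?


Total parts = 5 + 7 = 12
Value per part = 72 / 12 = 6
First share = 5 * 6 = 30
Second share = 7 * 6 = 42
Larger share = 42

42


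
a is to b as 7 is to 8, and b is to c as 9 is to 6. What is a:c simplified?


Given a:b = 7:8 and b:c = 9:6
Make b consistent. Multiply first ratio by 9: a:b = 63:72
Multiply second ratio by 8: b:c = 72:48
Now b = 72 in both, so a:b:c = 63:72:48
Therefore a:c = 63:48
Simplify by GCD: a:c = 21:16

21:16


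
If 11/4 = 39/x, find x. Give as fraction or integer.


Setting up: 11/4 = 39/x
Cross multiply: 11 * x = 4 * 39
11x = 156
x = 156/11
x = 156/11

156/11


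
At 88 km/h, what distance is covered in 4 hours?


Using distance = speed * time
Speed = 88 km/h
Time = 4 hours
Distance = 88 * 4
= 352 km

352


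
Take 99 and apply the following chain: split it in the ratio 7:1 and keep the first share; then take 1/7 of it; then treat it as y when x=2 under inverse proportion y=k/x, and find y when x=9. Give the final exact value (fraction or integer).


Start with 99.
Step 1: Split 7:1, first share = 99 * 7/8 = 693/8
Step 2: Take 1/7: 693/8 * 1/7 = 99/8
Step 3: Inverse prop: k = (99/8)*2; new y = k/9 = 99/8*2/9 = 11/4
Final result = 11/4

11/4


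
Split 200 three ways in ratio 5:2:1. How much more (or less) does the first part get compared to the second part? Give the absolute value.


Total parts = 5 + 2 + 1 = 8
Value per part = 200 / 8 = 25
Shares: 5*25=125, 2*25=50, 1*25=25
First share = 125, second share = 50
Difference = |125 - 50| = 75

75


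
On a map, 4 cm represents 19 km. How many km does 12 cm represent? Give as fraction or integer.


Map scale: 4 cm = 19 km
Measured distance on map = 12 cm
Set up proportion: 12 * 19 / 4
= 228 / 4
= 57 km

57


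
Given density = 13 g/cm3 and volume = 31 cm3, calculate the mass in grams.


Using mass = density * volume
Density = 13 g/cm3
Volume = 31 cm3
Mass = 13 * 31
= 403 g

403


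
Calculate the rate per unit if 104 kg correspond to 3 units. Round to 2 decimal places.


Total kg = 104
Number of units = 3
Unit rate = 104 / 3
= 34.67 kg per unit

34.67


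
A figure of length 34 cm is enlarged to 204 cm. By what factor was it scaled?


Original length = 34 cm
Scaled length = 204 cm
Scale factor = 204 / 34
= 6

6


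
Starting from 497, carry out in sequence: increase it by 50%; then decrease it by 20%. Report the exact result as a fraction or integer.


Start with 497.
Step 1: Increase by 50%: 497 * 150/100 = 1491/2
Step 2: Decrease by 20%: 1491/2 * 80/100 = 2982/5
Final result = 2982/5

2982/5


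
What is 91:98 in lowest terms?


Find GCD(91, 98)
GCD = 7
Divide both by 7: 91/7 = 13, 98/7 = 14
Simplified ratio = 13:14

13:14


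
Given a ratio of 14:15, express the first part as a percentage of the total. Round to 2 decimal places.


Total parts = 14 + 15 = 29
First part fraction = 14/29
Percentage = (14/29) * 100
= 0.482759 * 100
= 48.28%

48.28


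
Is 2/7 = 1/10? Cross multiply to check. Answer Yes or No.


Cross multiply to check 2/7 = 1/10
Left cross product: 2 * 10 = 20
Right cross product: 7 * 1 = 7
20 != 7
Not equal, so proportions differ => No

No


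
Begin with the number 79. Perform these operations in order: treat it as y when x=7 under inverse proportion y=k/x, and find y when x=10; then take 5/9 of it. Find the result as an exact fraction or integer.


Start with 79.
Step 1: Inverse prop: k = (79)*7; new y = k/10 = 79*7/10 = 553/10
Step 2: Take 5/9: 553/10 * 5/9 = 553/18
Final result = 553/18

553/18


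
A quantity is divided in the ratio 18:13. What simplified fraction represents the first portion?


Total parts = 18 + 13 = 31
First part fraction = 18/31
Simplify: 18/31 = 18/31

18/31


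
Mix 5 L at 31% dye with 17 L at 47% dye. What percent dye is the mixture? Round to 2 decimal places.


Solute in mixture 1 = 31% of 5 L = 5*31/100 = 31/20 L
Solute in mixture 2 = 47% of 17 L = 17*47/100 = 799/100 L
Total solute = 31/20 + 799/100 = 477/50 L
Total volume = 5 + 17 = 22 L
Final concentration = 477/50/22 * 100 = 43.36%

43.36


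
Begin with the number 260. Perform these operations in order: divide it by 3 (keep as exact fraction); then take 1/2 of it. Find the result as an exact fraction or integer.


Start with 260.
Step 1: Divide by 3: 260 / 3 = 260/3
Step 2: Take 1/2: 260/3 * 1/2 = 130/3
Final result = 130/3

130/3


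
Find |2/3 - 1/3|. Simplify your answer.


Simplify: 2/3 = 2/3 and 1/3 = 1/3
Find common denominator: LCD = 3
Convert: 2/3 and 1/3
Difference = |2 - 1|/3 = 1/3
Simplified = 1/3

1/3


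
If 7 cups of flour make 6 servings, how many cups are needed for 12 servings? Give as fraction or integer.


Original: 7 cups for 6 servings
Target servings = 12
Scaling factor = 12/6
New amount = 7 * 12/6
= 84/6
= 14 cups

14


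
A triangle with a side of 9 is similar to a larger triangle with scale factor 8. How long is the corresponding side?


Similar triangles have proportional sides
Scale factor = 8
Smaller side = 9
Corresponding larger side = 9 * 8
= 72

72


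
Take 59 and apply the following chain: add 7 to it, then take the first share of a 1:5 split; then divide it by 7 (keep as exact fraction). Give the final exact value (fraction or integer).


Start with 59.
Step 1: Add 7: 59+7=66; split 1:5 first = 66*1/6 = 11
Step 2: Divide by 7: 11 / 7 = 11/7
Final result = 11/7

11/7


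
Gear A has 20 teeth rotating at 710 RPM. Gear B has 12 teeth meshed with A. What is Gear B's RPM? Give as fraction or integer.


Gear ratio: teeth_A * RPM_A = teeth_B * RPM_B
20 * 710 = 12 * RPM_B
14200 = 12 * RPM_B
RPM_B = 14200 / 12
RPM_B = 3550/3

3550/3


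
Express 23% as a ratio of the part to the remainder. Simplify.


Part = 23%, Remainder = 77%
Ratio = 23:77
GCD(23, 77) = 1
Simplify: 23:77 = 23:77

23:77


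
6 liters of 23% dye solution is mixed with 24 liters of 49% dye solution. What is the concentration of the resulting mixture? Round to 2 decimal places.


Solute in mixture 1 = 23% of 6 L = 6*23/100 = 69/50 L
Solute in mixture 2 = 49% of 24 L = 24*49/100 = 294/25 L
Total solute = 69/50 + 294/25 = 657/50 L
Total volume = 6 + 24 = 30 L
Final concentration = 657/50/30 * 100 = 43.80%

43.80


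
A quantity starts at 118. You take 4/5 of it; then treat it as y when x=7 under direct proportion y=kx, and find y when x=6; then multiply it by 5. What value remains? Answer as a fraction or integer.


Start with 118.
Step 1: Take 4/5: 118 * 4/5 = 472/5
Step 2: Direct prop: k = (472/5)/7; new y = k*6 = 472/5*6/7 = 2832/35
Step 3: Multiply by 5: 2832/35 * 5 = 2832/7
Final result = 2832/7

2832/7


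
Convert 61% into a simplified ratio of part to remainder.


Part = 61%, Remainder = 39%
Ratio = 61:39
GCD(61, 39) = 1
Simplify: 61:39 = 61:39

61:39


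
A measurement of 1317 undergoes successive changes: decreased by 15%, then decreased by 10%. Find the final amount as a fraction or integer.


Start: 1317
Step 1: decrease by 15% => multiply by 85/100
  1317 * 85/100 = 22389/20
Step 2: decrease by 10% => multiply by 90/100
  22389/20 * 90/100 = 201501/200
Final value = 201501/200

201501/200


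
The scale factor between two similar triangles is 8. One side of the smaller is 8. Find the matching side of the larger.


Similar triangles have proportional sides
Scale factor = 8
Smaller side = 8
Corresponding larger side = 8 * 8
= 64

64


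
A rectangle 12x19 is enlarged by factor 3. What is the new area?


Original dimensions: 12 x 19
Enlargement factor = 3
New width = 12 * 3 = 36
New height = 19 * 3 = 57
New area = 36 * 57 = 2052

2052


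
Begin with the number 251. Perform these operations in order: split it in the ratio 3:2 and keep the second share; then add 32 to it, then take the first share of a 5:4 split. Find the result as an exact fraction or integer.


Start with 251.
Step 1: Split 3:2, second share = 251 * 2/5 = 502/5
Step 2: Add 32: 502/5+32=662/5; split 5:4 first = 662/5*5/9 = 662/9
Final result = 662/9

662/9


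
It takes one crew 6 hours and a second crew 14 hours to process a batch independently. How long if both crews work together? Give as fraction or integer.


Rate of A = 1/6 job per hour
Rate of B = 1/14 job per hour
Combined rate = 1/6 + 1/14
Find common denominator: (14 + 6)/(6*14) = 20/84
Combined rate = 5/21 job per hour
Time together = 1 / (5/21) = 21/5 hours

21/5


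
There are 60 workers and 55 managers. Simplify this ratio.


Find GCD(60, 55)
GCD = 5
Divide both by 5: 60/5 = 12, 55/5 = 11
Simplified ratio = 12:11

12:11


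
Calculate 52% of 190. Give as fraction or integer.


Compute 52% of 190
Convert percentage: 52% = 52/100
Multiply: 190 * 52/100
= 9880/100
= 494/5

494/5


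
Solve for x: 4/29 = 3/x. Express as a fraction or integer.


Setting up: 4/29 = 3/x
Cross multiply: 4 * x = 29 * 3
4x = 87
x = 87/4
x = 87/4

87/4


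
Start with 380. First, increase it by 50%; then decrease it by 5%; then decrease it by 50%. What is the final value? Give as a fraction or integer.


Start with 380.
Step 1: Increase by 50%: 380 * 150/100 = 570
Step 2: Decrease by 5%: 570 * 95/100 = 1083/2
Step 3: Decrease by 50%: 1083/2 * 50/100 = 1083/4
Final result = 1083/4

1083/4


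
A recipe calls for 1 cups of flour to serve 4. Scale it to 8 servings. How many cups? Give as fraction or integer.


Original: 1 cups for 4 servings
Target servings = 8
Scaling factor = 8/4
New amount = 1 * 8/4
= 8/4
= 2 cups

2


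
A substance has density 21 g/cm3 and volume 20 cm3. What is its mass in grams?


Using mass = density * volume
Density = 21 g/cm3
Volume = 20 cm3
Mass = 21 * 20
= 420 g

420


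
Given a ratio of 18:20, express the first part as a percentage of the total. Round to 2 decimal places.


Total parts = 18 + 20 = 38
First part fraction = 18/38
Percentage = (18/38) * 100
= 0.473684 * 100
= 47.37%

47.37


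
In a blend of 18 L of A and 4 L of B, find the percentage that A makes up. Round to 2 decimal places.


Volume of A = 18 L
Volume of B = 4 L
Total volume = 18 + 4 = 22 L
Percentage of A = (18/22) * 100
= 81.82%

81.82


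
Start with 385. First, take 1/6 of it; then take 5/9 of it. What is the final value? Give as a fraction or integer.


Start with 385.
Step 1: Take 1/6: 385 * 1/6 = 385/6
Step 2: Take 5/9: 385/6 * 5/9 = 1925/54
Final result = 1925/54

1925/54


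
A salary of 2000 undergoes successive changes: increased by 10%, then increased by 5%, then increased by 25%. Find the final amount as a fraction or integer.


Start: 2000
Step 1: increase by 10% => multiply by 110/100
  2000 * 110/100 = 2200
Step 2: increase by 5% => multiply by 105/100
  2200 * 105/100 = 2310
Step 3: increase by 25% => multiply by 125/100
  2310 * 125/100 = 5775/2
Final value = 5775/2

5775/2


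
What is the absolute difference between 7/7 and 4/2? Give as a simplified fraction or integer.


Simplify: 7/7 = 1 and 4/2 = 2
Find common denominator: LCD = 1
Convert: 1/1 and 2/1
Difference = |1 - 2|/1 = 1/1
Simplified = 1

1


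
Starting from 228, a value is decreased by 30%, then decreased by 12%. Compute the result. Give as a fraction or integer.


Start: 228
Step 1: decrease by 30% => multiply by 70/100
  228 * 70/100 = 798/5
Step 2: decrease by 12% => multiply by 88/100
  798/5 * 88/100 = 17556/125
Final value = 17556/125

17556/125


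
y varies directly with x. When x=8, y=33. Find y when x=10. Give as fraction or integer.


Direct proportion: y = kx
Find k: k = 33/8 = 33/8
Compute y at x=10: y = 33/8 * 10
y = 165/4

165/4


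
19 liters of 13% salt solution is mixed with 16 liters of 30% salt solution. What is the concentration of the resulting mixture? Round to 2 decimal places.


Solute in mixture 1 = 13% of 19 L = 19*13/100 = 247/100 L
Solute in mixture 2 = 30% of 16 L = 16*30/100 = 24/5 L
Total solute = 247/100 + 24/5 = 727/100 L
Total volume = 19 + 16 = 35 L
Final concentration = 727/100/35 * 100 = 20.77%

20.77


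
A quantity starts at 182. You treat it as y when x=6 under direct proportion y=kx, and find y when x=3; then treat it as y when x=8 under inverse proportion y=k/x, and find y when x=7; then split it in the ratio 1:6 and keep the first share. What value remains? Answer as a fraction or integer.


Start with 182.
Step 1: Direct prop: k = (182)/6; new y = k*3 = 182*3/6 = 91
Step 2: Inverse prop: k = (91)*8; new y = k/7 = 91*8/7 = 104
Step 3: Split 1:6, first share = 104 * 1/7 = 104/7
Final result = 104/7

104/7


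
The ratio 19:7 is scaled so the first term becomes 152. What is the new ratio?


Original ratio: 19:7
First term target: 152
Scale factor = 152 / 19 = 8
Multiply second term: 7 * 8 = 56
Equivalent ratio = 152:56

152:56


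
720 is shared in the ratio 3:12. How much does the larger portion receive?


Total parts = 3 + 12 = 15
Value per part = 720 / 15 = 48
First share = 3 * 48 = 144
Second share = 12 * 48 = 576
Larger share = 576

576


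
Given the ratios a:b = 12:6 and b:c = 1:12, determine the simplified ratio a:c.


Given a:b = 12:6 and b:c = 1:12
Make b consistent. Multiply first ratio by 1: a:b = 12:6
Multiply second ratio by 6: b:c = 6:72
Now b = 6 in both, so a:b:c = 12:6:72
Therefore a:c = 12:72
Simplify by GCD: a:c = 1:6

1:6


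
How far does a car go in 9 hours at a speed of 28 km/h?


Using distance = speed * time
Speed = 28 km/h
Time = 9 hours
Distance = 28 * 9
= 252 km

252


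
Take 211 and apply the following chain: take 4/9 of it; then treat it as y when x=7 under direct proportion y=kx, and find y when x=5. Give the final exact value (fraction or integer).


Start with 211.
Step 1: Take 4/9: 211 * 4/9 = 844/9
Step 2: Direct prop: k = (844/9)/7; new y = k*5 = 844/9*5/7 = 4220/63
Final result = 4220/63

4220/63


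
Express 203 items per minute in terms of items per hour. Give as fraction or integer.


Converting from per minute to per hour
Rate = 203 items per minute
Multiply by 60: 203 * 60
= 12180 items per hour

12180


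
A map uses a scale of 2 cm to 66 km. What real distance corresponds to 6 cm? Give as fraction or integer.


Map scale: 2 cm = 66 km
Measured distance on map = 6 cm
Set up proportion: 6 * 66 / 2
= 396 / 2
= 198 km

198


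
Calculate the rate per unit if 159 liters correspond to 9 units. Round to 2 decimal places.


Total liters = 159
Number of units = 9
Unit rate = 159 / 9
= 17.67 liters per unit

17.67


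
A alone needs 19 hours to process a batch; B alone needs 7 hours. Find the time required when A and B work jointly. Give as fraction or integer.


Rate of A = 1/19 job per hour
Rate of B = 1/7 job per hour
Combined rate = 1/19 + 1/7
Find common denominator: (7 + 19)/(19*7) = 26/133
Combined rate = 26/133 job per hour
Time together = 1 / (26/133) = 133/26 hours

133/26


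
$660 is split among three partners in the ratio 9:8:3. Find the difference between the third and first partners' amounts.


Total parts = 9 + 8 + 3 = 20
Value per part = 660 / 20 = 33
Shares: 9*33=297, 8*33=264, 3*33=99
Third share = 99, first share = 297
Difference = |99 - 297| = 198

198


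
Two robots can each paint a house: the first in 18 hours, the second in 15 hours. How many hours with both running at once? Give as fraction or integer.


Rate of A = 1/18 job per hour
Rate of B = 1/15 job per hour
Combined rate = 1/18 + 1/15
Find common denominator: (15 + 18)/(18*15) = 33/270
Combined rate = 11/90 job per hour
Time together = 1 / (11/90) = 90/11 hours

90/11


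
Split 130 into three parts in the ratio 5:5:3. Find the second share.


Ratio = 5:5:3
Total parts = 5 + 5 + 3 = 13
Value per part = 130 / 13 = 10
First share = 5 * 10 = 50
Middle share = 5 * 10 = 50
Third share = 3 * 10 = 30

50


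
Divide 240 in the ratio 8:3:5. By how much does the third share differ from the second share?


Total parts = 8 + 3 + 5 = 16
Value per part = 240 / 16 = 15
Shares: 8*15=120, 3*15=45, 5*15=75
Third share = 75, second share = 45
Difference = |75 - 45| = 30

30


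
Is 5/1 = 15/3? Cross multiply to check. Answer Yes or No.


Cross multiply to check 5/1 = 15/3
Left cross product: 5 * 3 = 15
Right cross product: 1 * 15 = 15
15 = 15
Equal, so proportions match => Yes

Yes


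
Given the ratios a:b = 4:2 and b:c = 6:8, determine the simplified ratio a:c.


Given a:b = 4:2 and b:c = 6:8
Make b consistent. Multiply first ratio by 6: a:b = 24:12
Multiply second ratio by 2: b:c = 12:16
Now b = 12 in both, so a:b:c = 24:12:16
Therefore a:c = 24:16
Simplify by GCD: a:c = 3:2

3:2


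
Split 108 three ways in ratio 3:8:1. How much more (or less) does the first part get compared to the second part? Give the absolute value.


Total parts = 3 + 8 + 1 = 12
Value per part = 108 / 12 = 9
Shares: 3*9=27, 8*9=72, 1*9=9
First share = 27, second share = 72
Difference = |27 - 72| = 45

45
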